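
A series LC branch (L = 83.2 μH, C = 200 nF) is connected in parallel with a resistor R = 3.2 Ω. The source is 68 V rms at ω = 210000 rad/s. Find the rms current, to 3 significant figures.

X_L = ωL = 17.5 Ω
X_C = 1/(ωC) = 23.8 Ω
Branch 1: Z₁ = R = 3.20 Ω
Branch 2 (series LC): Z₂ = j(X_L − X_C) = −j6.34 Ω
Parallel: Z = Z₁Z₂/(Z₁+Z₂), |Z| = 2.86 Ω, ∠Z = -26.8°
I = V/|Z| = 68/2.86 = 23.8 A

23.8 A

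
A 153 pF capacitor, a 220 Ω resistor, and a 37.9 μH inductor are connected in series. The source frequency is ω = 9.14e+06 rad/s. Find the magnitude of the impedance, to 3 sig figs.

429 Ω

X_L = ωL = 346 Ω
X_C = 1/(ωC) = 715 Ω
Net reactance X = X_L − X_C = -369 Ω
Z = 220 − j369 Ω
|Z| = √(220² + 369²) = 429 Ω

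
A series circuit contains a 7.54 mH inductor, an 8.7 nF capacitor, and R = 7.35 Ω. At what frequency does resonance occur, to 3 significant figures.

19.7 kHz

ω₀ = 1/√(LC) = 1/√(0.00754 × 8.7e-09) = 123500 rad/s
f₀ = ω₀/(2π) = 19.7 kHz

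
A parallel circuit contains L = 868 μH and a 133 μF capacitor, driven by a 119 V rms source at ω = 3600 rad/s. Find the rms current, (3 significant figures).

X_L = ωL = 3.12 Ω
X_C = 1/(ωC) = 2.09 Ω
Parallel: admittances add. Y = 1/(jωL) + jωC
Y = (0 + j0.159) S
|Y| = 0.159 S → |Z| = 1/|Y| = 6.30 Ω, ∠Z = −∠Y = -90.0°
I = V/|Z| = 119/6.30 = 18.9 A

18.9 A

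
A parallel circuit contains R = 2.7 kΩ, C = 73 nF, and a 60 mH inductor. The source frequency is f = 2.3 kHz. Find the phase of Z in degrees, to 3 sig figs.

14.9°

ω = 2πf = 14450 rad/s
X_L = ωL = 867 Ω
X_C = 1/(ωC) = 948 Ω
Parallel: admittances add. Y = 1/R + 1/(jωL) + jωC
Y = (0.000370 − j9.83e-05) S
|Y| = 0.000383 S → |Z| = 1/|Y| = 2610 Ω, ∠Z = −∠Y = 14.9°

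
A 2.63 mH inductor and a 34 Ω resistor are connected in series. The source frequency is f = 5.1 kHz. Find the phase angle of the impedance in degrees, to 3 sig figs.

ω = 2πf = 32040 rad/s
X_L = ωL = 84.3 Ω
Z = 34.0 + j84.3 Ω
|Z| = √(34.0² + 84.3²) = 90.9 Ω
∠Z = arctan(84.3/34.0) = 68.0°

68.0°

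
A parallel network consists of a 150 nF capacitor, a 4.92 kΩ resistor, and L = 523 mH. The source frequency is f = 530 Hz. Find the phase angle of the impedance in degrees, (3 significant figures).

20.2°

ω = 2πf = 3330 rad/s
X_L = ωL = 1740 Ω
X_C = 1/(ωC) = 2000 Ω
Parallel: admittances add. Y = 1/R + 1/(jωL) + jωC
Y = (0.000203 − j7.47e-05) S
|Y| = 0.000217 S → |Z| = 1/|Y| = 4620 Ω, ∠Z = −∠Y = 20.2°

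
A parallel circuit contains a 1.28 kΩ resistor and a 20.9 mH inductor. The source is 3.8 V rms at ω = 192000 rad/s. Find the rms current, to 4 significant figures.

3.116 mA

X_L = ωL = 4013 Ω
Parallel: admittances add. Y = 1/R + 1/(jωL)
Y = (0.0007813 − j0.0002492) S
|Y| = 0.0008200 S → |Z| = 1/|Y| = 1219 Ω, ∠Z = −∠Y = 17.69°
I = V/|Z| = 3.8/1219 = 3.116 mA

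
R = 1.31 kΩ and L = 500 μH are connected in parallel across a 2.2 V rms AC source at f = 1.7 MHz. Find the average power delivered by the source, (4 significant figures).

ω = 2πf = 1.068e+07 rad/s
X_L = ωL = 5341 Ω
Parallel: admittances add. Y = 1/R + 1/(jωL)
Y = (0.0007634 − j0.0001872) S
|Y| = 0.0007860 S → |Z| = 1/|Y| = 1272 Ω, ∠Z = −∠Y = 13.78°
I = V/|Z| = 1.729 mA
P = VI cos φ = 2.2 × 0.001729 × cos(13.78°) = 3.695 mW

3.695 mW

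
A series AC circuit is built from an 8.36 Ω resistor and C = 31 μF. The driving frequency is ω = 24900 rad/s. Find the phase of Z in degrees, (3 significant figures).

-8.81°

X_C = 1/(ωC) = 1.30 Ω
Z = 8.36 − j1.30 Ω
|Z| = √(8.36² + 1.30²) = 8.46 Ω
∠Z = arctan(-1.30/8.36) = -8.81°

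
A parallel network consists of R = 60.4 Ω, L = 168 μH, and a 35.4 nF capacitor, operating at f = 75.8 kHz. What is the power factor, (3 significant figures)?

ω = 2πf = 476300 rad/s
X_L = ωL = 80.0 Ω
X_C = 1/(ωC) = 59.3 Ω
Parallel: admittances add. Y = 1/R + 1/(jωL) + jωC
Y = (0.0166 + j0.00436) S
|Y| = 0.0171 S → |Z| = 1/|Y| = 58.4 Ω, ∠Z = −∠Y = -14.8°
cos φ = cos(-14.8°) = 0.967

0.967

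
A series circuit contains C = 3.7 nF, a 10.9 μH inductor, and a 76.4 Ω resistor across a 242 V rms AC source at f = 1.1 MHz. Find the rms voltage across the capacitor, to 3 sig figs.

112 V

ω = 2πf = 6.912e+06 rad/s
X_L = ωL = 75.3 Ω
X_C = 1/(ωC) = 39.1 Ω
Net reactance X = X_L − X_C = 36.2 Ω
Z = 76.4 + j36.2 Ω
|Z| = √(76.4² + 36.2²) = 84.6 Ω
I = V/|Z| = 2.86 A
V_C = I·|Z_C| = 2.86 × 39.1 = 112 V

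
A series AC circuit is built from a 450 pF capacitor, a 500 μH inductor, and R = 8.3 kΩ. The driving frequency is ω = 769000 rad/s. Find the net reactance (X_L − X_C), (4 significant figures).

X_L = ωL = 384.5 Ω
X_C = 1/(ωC) = 2890 Ω
X = 384.5 − 2890 = -2505 Ω

-2505 Ω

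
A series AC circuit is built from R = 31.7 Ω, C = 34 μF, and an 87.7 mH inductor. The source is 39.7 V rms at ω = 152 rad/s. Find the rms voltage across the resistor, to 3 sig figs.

6.88 V

X_L = ωL = 13.3 Ω
X_C = 1/(ωC) = 193 Ω
Net reactance X = X_L − X_C = -180 Ω
Z = 31.7 − j180 Ω
|Z| = √(31.7² + 180²) = 183 Ω
I = V/|Z| = 217 mA
V_R = I·|Z_R| = 0.217 × 31.7 = 6.88 V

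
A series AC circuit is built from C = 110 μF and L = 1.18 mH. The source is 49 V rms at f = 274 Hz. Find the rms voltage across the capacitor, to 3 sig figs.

79.6 V

ω = 2πf = 1722 rad/s
X_L = ωL = 2.03 Ω
X_C = 1/(ωC) = 5.28 Ω
Net reactance X = X_L − X_C = -3.25 Ω
Z = − j3.25 Ω
|Z| = √(0² + 3.25²) = 3.25 Ω
I = V/|Z| = 15.1 A
V_C = I·|Z_C| = 15.1 × 5.28 = 79.6 V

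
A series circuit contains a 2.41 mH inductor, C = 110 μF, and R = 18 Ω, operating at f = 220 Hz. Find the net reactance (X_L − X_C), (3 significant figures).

-3.25 Ω

ω = 2πf = 1382 rad/s
X_L = ωL = 3.33 Ω
X_C = 1/(ωC) = 6.58 Ω
X = 3.33 − 6.58 = -3.25 Ω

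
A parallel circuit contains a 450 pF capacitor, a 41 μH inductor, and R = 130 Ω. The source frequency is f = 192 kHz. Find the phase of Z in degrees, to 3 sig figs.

ω = 2πf = 1.206e+06 rad/s
X_L = ωL = 49.5 Ω
X_C = 1/(ωC) = 1840 Ω
Parallel: admittances add. Y = 1/R + 1/(jωL) + jωC
Y = (0.00769 − j0.0197) S
|Y| = 0.0211 S → |Z| = 1/|Y| = 47.3 Ω, ∠Z = −∠Y = 68.6°

68.6°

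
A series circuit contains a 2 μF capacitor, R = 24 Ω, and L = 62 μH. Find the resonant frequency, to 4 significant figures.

14.29 kHz

ω₀ = 1/√(LC) = 1/√(6.2e-05 × 2e-06) = 89800 rad/s
f₀ = ω₀/(2π) = 14.29 kHz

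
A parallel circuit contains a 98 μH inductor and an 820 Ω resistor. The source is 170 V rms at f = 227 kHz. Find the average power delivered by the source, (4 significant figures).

ω = 2πf = 1.426e+06 rad/s
X_L = ωL = 139.8 Ω
Parallel: admittances add. Y = 1/R + 1/(jωL)
Y = (0.001220 − j0.007154) S
|Y| = 0.007258 S → |Z| = 1/|Y| = 137.8 Ω, ∠Z = −∠Y = 80.33°
I = V/|Z| = 1.234 A
P = VI cos φ = 170 × 1.234 × cos(80.33°) = 35.24 W

35.24 W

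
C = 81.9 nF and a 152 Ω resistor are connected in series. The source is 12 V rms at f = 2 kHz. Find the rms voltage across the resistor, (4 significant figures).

1.855 V

ω = 2πf = 12570 rad/s
X_C = 1/(ωC) = 971.6 Ω
Z = 152.0 − j971.6 Ω
|Z| = √(152.0² + 971.6²) = 983.5 Ω
I = V/|Z| = 12.20 mA
V_R = I·|Z_R| = 0.01220 × 152.0 = 1.855 V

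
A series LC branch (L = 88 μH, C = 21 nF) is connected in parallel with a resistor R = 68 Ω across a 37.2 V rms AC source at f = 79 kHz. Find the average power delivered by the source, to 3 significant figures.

20.4 W

ω = 2πf = 496400 rad/s
X_L = ωL = 43.7 Ω
X_C = 1/(ωC) = 95.9 Ω
Branch 1: Z₁ = R = 68.0 Ω
Branch 2 (series LC): Z₂ = j(X_L − X_C) = −j52.3 Ω
Parallel: Z = Z₁Z₂/(Z₁+Z₂), |Z| = 41.4 Ω, ∠Z = -52.5°
I = V/|Z| = 898 mA
P = VI cos φ = 37.2 × 0.898 × cos(-52.5°) = 20.4 W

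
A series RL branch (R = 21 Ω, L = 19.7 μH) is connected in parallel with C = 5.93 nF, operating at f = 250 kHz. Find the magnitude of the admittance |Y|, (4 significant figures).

ω = 2πf = 1.571e+06 rad/s
X_L = ωL = 30.94 Ω
X_C = 1/(ωC) = 107.4 Ω
Branch 1 (R+jX_L): Z₁ = 21.00 + j30.94 Ω, |Z₁| = 37.40 Ω
Branch 2 (−jX_C): Z₂ = −j107.4 Ω
Parallel: Z = Z₁Z₂/(Z₁+Z₂), |Z| = 50.66 Ω, ∠Z = 40.47°
|Y| = 1/|Z| = 19.74 mS

19.74 mS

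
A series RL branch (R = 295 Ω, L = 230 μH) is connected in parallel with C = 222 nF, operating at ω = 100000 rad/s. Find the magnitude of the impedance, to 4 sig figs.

45.06 Ω

X_L = ωL = 23.00 Ω
X_C = 1/(ωC) = 45.05 Ω
Branch 1 (R+jX_L): Z₁ = 295.0 + j23.00 Ω, |Z₁| = 295.9 Ω
Branch 2 (−jX_C): Z₂ = −j45.05 Ω
Parallel: Z = Z₁Z₂/(Z₁+Z₂), |Z| = 45.06 Ω, ∠Z = -81.27°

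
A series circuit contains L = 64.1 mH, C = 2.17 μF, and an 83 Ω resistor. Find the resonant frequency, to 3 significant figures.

427 Hz

ω₀ = 1/√(LC) = 1/√(0.0641 × 2.17e-06) = 2681 rad/s
f₀ = ω₀/(2π) = 427 Hz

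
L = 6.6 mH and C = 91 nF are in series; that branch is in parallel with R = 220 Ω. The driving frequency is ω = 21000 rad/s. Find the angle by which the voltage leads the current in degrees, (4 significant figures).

X_L = ωL = 138.6 Ω
X_C = 1/(ωC) = 523.3 Ω
Branch 1: Z₁ = R = 220.0 Ω
Branch 2 (series LC): Z₂ = j(X_L − X_C) = −j384.7 Ω
Parallel: Z = Z₁Z₂/(Z₁+Z₂), |Z| = 191.0 Ω, ∠Z = -29.77°

-29.77°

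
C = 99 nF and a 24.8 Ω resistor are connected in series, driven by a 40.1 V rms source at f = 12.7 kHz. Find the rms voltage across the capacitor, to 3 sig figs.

ω = 2πf = 79800 rad/s
X_C = 1/(ωC) = 127 Ω
Z = 24.8 − j127 Ω
|Z| = √(24.8² + 127²) = 129 Ω
I = V/|Z| = 311 mA
V_C = I·|Z_C| = 0.311 × 127 = 39.4 V

39.4 V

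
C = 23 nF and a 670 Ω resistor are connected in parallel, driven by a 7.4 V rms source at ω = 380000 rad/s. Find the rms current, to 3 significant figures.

X_C = 1/(ωC) = 114 Ω
Parallel: admittances add. Y = 1/R + jωC
Y = (0.00149 + j0.00874) S
|Y| = 0.00887 S → |Z| = 1/|Y| = 113 Ω, ∠Z = −∠Y = -80.3°
I = V/|Z| = 7.4/113 = 65.6 mA

65.6 mA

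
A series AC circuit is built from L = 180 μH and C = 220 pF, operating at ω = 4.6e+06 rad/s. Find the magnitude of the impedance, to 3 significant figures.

X_L = ωL = 828 Ω
X_C = 1/(ωC) = 988 Ω
Net reactance X = X_L − X_C = -160 Ω
Z = − j160 Ω
|Z| = √(0² + 160²) = 160 Ω

160 Ω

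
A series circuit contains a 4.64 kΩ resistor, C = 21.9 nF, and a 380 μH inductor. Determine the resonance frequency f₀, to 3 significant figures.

ω₀ = 1/√(LC) = 1/√(0.00038 × 2.19e-08) = 346600 rad/s
f₀ = ω₀/(2π) = 55.2 kHz

55.2 kHz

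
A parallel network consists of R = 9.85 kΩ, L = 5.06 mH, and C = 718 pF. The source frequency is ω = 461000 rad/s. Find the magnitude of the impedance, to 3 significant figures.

7100 Ω

X_L = ωL = 2330 Ω
X_C = 1/(ωC) = 3020 Ω
Parallel: admittances add. Y = 1/R + 1/(jωL) + jωC
Y = (0.000102 − j9.77e-05) S
|Y| = 0.000141 S → |Z| = 1/|Y| = 7100 Ω, ∠Z = −∠Y = 43.9°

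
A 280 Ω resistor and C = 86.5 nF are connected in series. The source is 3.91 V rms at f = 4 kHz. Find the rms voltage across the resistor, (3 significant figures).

ω = 2πf = 25130 rad/s
X_C = 1/(ωC) = 460 Ω
Z = 280 − j460 Ω
|Z| = √(280² + 460²) = 539 Ω
I = V/|Z| = 7.26 mA
V_R = I·|Z_R| = 0.00726 × 280 = 2.03 V

2.03 V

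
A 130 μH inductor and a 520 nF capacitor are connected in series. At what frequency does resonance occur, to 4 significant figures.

19.36 kHz

ω₀ = 1/√(LC) = 1/√(0.00013 × 5.2e-07) = 121600 rad/s
f₀ = ω₀/(2π) = 19.36 kHz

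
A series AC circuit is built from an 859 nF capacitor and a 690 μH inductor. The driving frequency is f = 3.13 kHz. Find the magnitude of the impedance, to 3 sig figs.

45.6 Ω

ω = 2πf = 19670 rad/s
X_L = ωL = 13.6 Ω
X_C = 1/(ωC) = 59.2 Ω
Net reactance X = X_L − X_C = -45.6 Ω
Z = − j45.6 Ω
|Z| = √(0² + 45.6²) = 45.6 Ω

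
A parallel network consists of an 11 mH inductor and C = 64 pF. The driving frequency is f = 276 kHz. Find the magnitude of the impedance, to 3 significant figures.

17100 Ω

ω = 2πf = 1.734e+06 rad/s
X_L = ωL = 19100 Ω
X_C = 1/(ωC) = 9010 Ω
Parallel: admittances add. Y = 1/(jωL) + jωC
Y = (0 + j5.86e-05) S
|Y| = 5.86e-05 S → |Z| = 1/|Y| = 17100 Ω, ∠Z = −∠Y = -90.0°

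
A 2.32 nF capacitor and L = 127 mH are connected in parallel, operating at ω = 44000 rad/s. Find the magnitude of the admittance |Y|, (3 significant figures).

76.9 μS

X_L = ωL = 5590 Ω
X_C = 1/(ωC) = 9800 Ω
Parallel: admittances add. Y = 1/(jωL) + jωC
Y = (0 − j7.69e-05) S
|Y| = 7.69e-05 S → |Z| = 1/|Y| = 13000 Ω, ∠Z = −∠Y = 90.0°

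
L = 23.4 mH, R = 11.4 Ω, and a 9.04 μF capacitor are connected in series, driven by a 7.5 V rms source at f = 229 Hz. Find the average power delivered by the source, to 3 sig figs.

321 mW

ω = 2πf = 1439 rad/s
X_L = ωL = 33.7 Ω
X_C = 1/(ωC) = 76.9 Ω
Net reactance X = X_L − X_C = -43.2 Ω
Z = 11.4 − j43.2 Ω
|Z| = √(11.4² + 43.2²) = 44.7 Ω
∠Z = arctan(-43.2/11.4) = -75.2°
I = V/|Z| = 168 mA
P = VI cos φ = 7.5 × 0.168 × cos(-75.2°) = 321 mW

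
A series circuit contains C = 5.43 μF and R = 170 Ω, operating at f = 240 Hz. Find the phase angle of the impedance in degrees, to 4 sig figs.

ω = 2πf = 1508 rad/s
X_C = 1/(ωC) = 122.1 Ω
Z = 170.0 − j122.1 Ω
|Z| = √(170.0² + 122.1²) = 209.3 Ω
∠Z = arctan(-122.1/170.0) = -35.69°

-35.69°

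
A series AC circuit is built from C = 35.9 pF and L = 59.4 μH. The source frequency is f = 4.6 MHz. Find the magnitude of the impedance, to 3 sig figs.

ω = 2πf = 2.89e+07 rad/s
X_L = ωL = 1720 Ω
X_C = 1/(ωC) = 964 Ω
Net reactance X = X_L − X_C = 753 Ω
Z = j753 Ω
|Z| = √(0² + 753²) = 753 Ω

753 Ω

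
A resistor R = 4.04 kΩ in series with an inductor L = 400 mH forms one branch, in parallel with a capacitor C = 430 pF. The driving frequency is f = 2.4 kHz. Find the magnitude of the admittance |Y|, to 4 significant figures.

ω = 2πf = 15080 rad/s
X_L = ωL = 6032 Ω
X_C = 1/(ωC) = 154200 Ω
Branch 1 (R+jX_L): Z₁ = 4040 + j6032 Ω, |Z₁| = 7260 Ω
Branch 2 (−jX_C): Z₂ = −j154200 Ω
Parallel: Z = Z₁Z₂/(Z₁+Z₂), |Z| = 7553 Ω, ∠Z = 54.63°
|Y| = 1/|Z| = 132.4 μS

132.4 μS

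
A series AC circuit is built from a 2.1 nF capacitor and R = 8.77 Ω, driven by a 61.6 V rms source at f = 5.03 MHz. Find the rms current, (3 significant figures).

3.53 A

ω = 2πf = 3.16e+07 rad/s
X_C = 1/(ωC) = 15.1 Ω
Z = 8.77 − j15.1 Ω
|Z| = √(8.77² + 15.1²) = 17.4 Ω
I = V/|Z| = 61.6/17.4 = 3.53 A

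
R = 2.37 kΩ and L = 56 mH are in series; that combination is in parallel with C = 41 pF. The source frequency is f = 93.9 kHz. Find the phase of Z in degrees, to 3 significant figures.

70.0°

ω = 2πf = 590000 rad/s
X_L = ωL = 33000 Ω
X_C = 1/(ωC) = 41300 Ω
Branch 1 (R+jX_L): Z₁ = 2370 + j33000 Ω, |Z₁| = 33100 Ω
Branch 2 (−jX_C): Z₂ = −j41300 Ω
Parallel: Z = Z₁Z₂/(Z₁+Z₂), |Z| = 159000 Ω, ∠Z = 70.0°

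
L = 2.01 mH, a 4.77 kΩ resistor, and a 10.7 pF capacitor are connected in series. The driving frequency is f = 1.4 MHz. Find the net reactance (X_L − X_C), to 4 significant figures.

7056 Ω

ω = 2πf = 8.796e+06 rad/s
X_L = ωL = 17680 Ω
X_C = 1/(ωC) = 10620 Ω
X = 17680 − 10620 = 7056 Ω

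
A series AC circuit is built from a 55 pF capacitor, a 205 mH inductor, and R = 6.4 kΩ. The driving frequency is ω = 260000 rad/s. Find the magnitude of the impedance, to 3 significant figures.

17800 Ω

X_L = ωL = 53300 Ω
X_C = 1/(ωC) = 69900 Ω
Net reactance X = X_L − X_C = -16600 Ω
Z = 6400 − j16600 Ω
|Z| = √(6400² + 16600²) = 17800 Ω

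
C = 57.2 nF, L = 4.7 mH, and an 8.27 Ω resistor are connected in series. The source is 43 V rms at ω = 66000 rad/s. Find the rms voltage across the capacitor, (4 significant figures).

247.3 V

X_L = ωL = 310.2 Ω
X_C = 1/(ωC) = 264.9 Ω
Net reactance X = X_L − X_C = 45.31 Ω
Z = 8.270 + j45.31 Ω
|Z| = √(8.270² + 45.31²) = 46.06 Ω
I = V/|Z| = 933.5 mA
V_C = I·|Z_C| = 0.9335 × 264.9 = 247.3 V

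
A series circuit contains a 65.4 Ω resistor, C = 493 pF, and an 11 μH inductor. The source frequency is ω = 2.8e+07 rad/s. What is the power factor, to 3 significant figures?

0.268

X_L = ωL = 308 Ω
X_C = 1/(ωC) = 72.4 Ω
Net reactance X = X_L − X_C = 236 Ω
Z = 65.4 + j236 Ω
|Z| = √(65.4² + 236²) = 244 Ω
∠Z = arctan(236/65.4) = 74.5°
cos φ = cos(74.5°) = 0.268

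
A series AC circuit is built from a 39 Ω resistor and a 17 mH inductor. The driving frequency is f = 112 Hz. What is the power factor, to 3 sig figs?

0.956

ω = 2πf = 703.7 rad/s
X_L = ωL = 12.0 Ω
Z = 39.0 + j12.0 Ω
|Z| = √(39.0² + 12.0²) = 40.8 Ω
∠Z = arctan(12.0/39.0) = 17.1°
cos φ = cos(17.1°) = 0.956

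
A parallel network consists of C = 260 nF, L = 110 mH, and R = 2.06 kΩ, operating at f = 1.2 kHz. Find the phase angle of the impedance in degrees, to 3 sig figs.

-57.2°

ω = 2πf = 7540 rad/s
X_L = ωL = 829 Ω
X_C = 1/(ωC) = 510 Ω
Parallel: admittances add. Y = 1/R + 1/(jωL) + jωC
Y = (0.000485 + j0.000755) S
|Y| = 0.000897 S → |Z| = 1/|Y| = 1110 Ω, ∠Z = −∠Y = -57.2°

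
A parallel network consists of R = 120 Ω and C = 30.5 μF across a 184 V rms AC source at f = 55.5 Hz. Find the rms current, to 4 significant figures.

2.486 A

ω = 2πf = 348.7 rad/s
X_C = 1/(ωC) = 94.02 Ω
Parallel: admittances add. Y = 1/R + jωC
Y = (0.008333 + j0.01064) S
|Y| = 0.01351 S → |Z| = 1/|Y| = 74.01 Ω, ∠Z = −∠Y = -51.92°
I = V/|Z| = 184/74.01 = 2.486 A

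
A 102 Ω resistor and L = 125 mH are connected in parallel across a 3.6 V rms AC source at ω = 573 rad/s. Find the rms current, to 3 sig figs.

61.4 mA

X_L = ωL = 71.6 Ω
Parallel: admittances add. Y = 1/R + 1/(jωL)
Y = (0.00980 − j0.0140) S
|Y| = 0.0171 S → |Z| = 1/|Y| = 58.6 Ω, ∠Z = −∠Y = 54.9°
I = V/|Z| = 3.6/58.6 = 61.4 mA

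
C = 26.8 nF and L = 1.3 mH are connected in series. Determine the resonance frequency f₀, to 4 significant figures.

ω₀ = 1/√(LC) = 1/√(0.0013 × 2.68e-08) = 169400 rad/s
f₀ = ω₀/(2π) = 26.96 kHz

26.96 kHz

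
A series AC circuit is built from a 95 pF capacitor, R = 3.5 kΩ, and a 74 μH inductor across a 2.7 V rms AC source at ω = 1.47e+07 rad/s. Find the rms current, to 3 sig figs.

767 μA

X_L = ωL = 1090 Ω
X_C = 1/(ωC) = 716 Ω
Net reactance X = X_L − X_C = 372 Ω
Z = 3500 + j372 Ω
|Z| = √(3500² + 372²) = 3520 Ω
I = V/|Z| = 2.7/3520 = 767 μA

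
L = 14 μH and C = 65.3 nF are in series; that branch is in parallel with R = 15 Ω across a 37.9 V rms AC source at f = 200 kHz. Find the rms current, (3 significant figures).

7.45 A

ω = 2πf = 1.257e+06 rad/s
X_L = ωL = 17.6 Ω
X_C = 1/(ωC) = 12.2 Ω
Branch 1: Z₁ = R = 15.0 Ω
Branch 2 (series LC): Z₂ = j(X_L − X_C) = j5.41 Ω
Parallel: Z = Z₁Z₂/(Z₁+Z₂), |Z| = 5.09 Ω, ∠Z = 70.2°
I = V/|Z| = 37.9/5.09 = 7.45 A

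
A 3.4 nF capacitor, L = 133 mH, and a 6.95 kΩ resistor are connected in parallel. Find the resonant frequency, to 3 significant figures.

ω₀ = 1/√(LC) = 1/√(0.133 × 3.4e-09) = 47030 rad/s
f₀ = ω₀/(2π) = 7.48 kHz

7.48 kHz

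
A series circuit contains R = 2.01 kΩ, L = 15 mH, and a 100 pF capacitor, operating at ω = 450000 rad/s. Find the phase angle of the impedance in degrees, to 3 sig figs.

X_L = ωL = 6750 Ω
X_C = 1/(ωC) = 22200 Ω
Net reactance X = X_L − X_C = -15500 Ω
Z = 2010 − j15500 Ω
|Z| = √(2010² + 15500²) = 15600 Ω
∠Z = arctan(-15500/2010) = -82.6°

-82.6°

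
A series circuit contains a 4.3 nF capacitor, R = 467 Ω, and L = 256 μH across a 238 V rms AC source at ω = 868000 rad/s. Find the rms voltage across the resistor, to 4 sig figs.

236.9 V

X_L = ωL = 222.2 Ω
X_C = 1/(ωC) = 267.9 Ω
Net reactance X = X_L − X_C = -45.72 Ω
Z = 467.0 − j45.72 Ω
|Z| = √(467.0² + 45.72²) = 469.2 Ω
I = V/|Z| = 507.2 mA
V_R = I·|Z_R| = 0.5072 × 467.0 = 236.9 V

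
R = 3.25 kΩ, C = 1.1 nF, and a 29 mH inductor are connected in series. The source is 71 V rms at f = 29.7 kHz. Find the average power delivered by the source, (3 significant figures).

ω = 2πf = 186600 rad/s
X_L = ωL = 5410 Ω
X_C = 1/(ωC) = 4870 Ω
Net reactance X = X_L − X_C = 540 Ω
Z = 3250 + j540 Ω
|Z| = √(3250² + 540²) = 3290 Ω
∠Z = arctan(540/3250) = 9.44°
I = V/|Z| = 21.6 mA
P = VI cos φ = 71 × 0.0216 × cos(9.44°) = 1.51 W

1.51 W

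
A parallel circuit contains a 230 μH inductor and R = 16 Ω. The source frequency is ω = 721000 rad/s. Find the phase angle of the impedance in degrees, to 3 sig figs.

5.51°

X_L = ωL = 166 Ω
Parallel: admittances add. Y = 1/R + 1/(jωL)
Y = (0.0625 − j0.00603) S
|Y| = 0.0628 S → |Z| = 1/|Y| = 15.9 Ω, ∠Z = −∠Y = 5.51°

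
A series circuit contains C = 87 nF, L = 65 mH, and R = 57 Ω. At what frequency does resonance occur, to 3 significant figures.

ω₀ = 1/√(LC) = 1/√(0.065 × 8.7e-08) = 13300 rad/s
f₀ = ω₀/(2π) = 2.12 kHz

2.12 kHz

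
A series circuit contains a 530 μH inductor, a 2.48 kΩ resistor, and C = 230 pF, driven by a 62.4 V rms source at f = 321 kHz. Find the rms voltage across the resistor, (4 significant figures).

ω = 2πf = 2.017e+06 rad/s
X_L = ωL = 1069 Ω
X_C = 1/(ωC) = 2156 Ω
Net reactance X = X_L − X_C = -1087 Ω
Z = 2480 − j1087 Ω
|Z| = √(2480² + 1087²) = 2708 Ω
I = V/|Z| = 23.05 mA
V_R = I·|Z_R| = 0.02305 × 2480 = 57.15 V

57.15 V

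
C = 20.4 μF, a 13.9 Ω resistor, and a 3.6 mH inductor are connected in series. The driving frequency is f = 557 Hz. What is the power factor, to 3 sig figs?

0.995

ω = 2πf = 3500 rad/s
X_L = ωL = 12.6 Ω
X_C = 1/(ωC) = 14.0 Ω
Net reactance X = X_L − X_C = -1.41 Ω
Z = 13.9 − j1.41 Ω
|Z| = √(13.9² + 1.41²) = 14.0 Ω
∠Z = arctan(-1.41/13.9) = -5.78°
cos φ = cos(-5.78°) = 0.995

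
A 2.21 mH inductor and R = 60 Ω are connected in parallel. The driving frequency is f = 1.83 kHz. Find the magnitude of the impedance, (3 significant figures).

ω = 2πf = 11500 rad/s
X_L = ωL = 25.4 Ω
Parallel: admittances add. Y = 1/R + 1/(jωL)
Y = (0.0167 − j0.0394) S
|Y| = 0.0427 S → |Z| = 1/|Y| = 23.4 Ω, ∠Z = −∠Y = 67.0°

23.4 Ω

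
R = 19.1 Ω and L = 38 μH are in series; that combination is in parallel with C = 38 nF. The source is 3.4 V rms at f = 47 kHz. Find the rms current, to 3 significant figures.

ω = 2πf = 295300 rad/s
X_L = ωL = 11.2 Ω
X_C = 1/(ωC) = 89.1 Ω
Branch 1 (R+jX_L): Z₁ = 19.1 + j11.2 Ω, |Z₁| = 22.2 Ω
Branch 2 (−jX_C): Z₂ = −j89.1 Ω
Parallel: Z = Z₁Z₂/(Z₁+Z₂), |Z| = 24.6 Ω, ∠Z = 16.7°
I = V/|Z| = 3.4/24.6 = 138 mA

138 mA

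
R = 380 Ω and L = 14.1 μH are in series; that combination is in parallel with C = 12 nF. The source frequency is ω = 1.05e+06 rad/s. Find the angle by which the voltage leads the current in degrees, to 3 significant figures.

-78.1°

X_L = ωL = 14.8 Ω
X_C = 1/(ωC) = 79.4 Ω
Branch 1 (R+jX_L): Z₁ = 380 + j14.8 Ω, |Z₁| = 380 Ω
Branch 2 (−jX_C): Z₂ = −j79.4 Ω
Parallel: Z = Z₁Z₂/(Z₁+Z₂), |Z| = 78.3 Ω, ∠Z = -78.1°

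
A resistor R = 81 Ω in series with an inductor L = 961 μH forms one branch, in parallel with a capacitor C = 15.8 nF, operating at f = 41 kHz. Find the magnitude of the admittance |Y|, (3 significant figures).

1.27 mS

ω = 2πf = 257600 rad/s
X_L = ωL = 248 Ω
X_C = 1/(ωC) = 246 Ω
Branch 1 (R+jX_L): Z₁ = 81.0 + j248 Ω, |Z₁| = 260 Ω
Branch 2 (−jX_C): Z₂ = −j246 Ω
Parallel: Z = Z₁Z₂/(Z₁+Z₂), |Z| = 790 Ω, ∠Z = -19.4°
|Y| = 1/|Z| = 1.27 mS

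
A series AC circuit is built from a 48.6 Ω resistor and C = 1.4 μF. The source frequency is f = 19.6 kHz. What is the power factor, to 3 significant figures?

0.993

ω = 2πf = 123200 rad/s
X_C = 1/(ωC) = 5.80 Ω
Z = 48.6 − j5.80 Ω
|Z| = √(48.6² + 5.80²) = 48.9 Ω
∠Z = arctan(-5.80/48.6) = -6.81°
cos φ = cos(-6.81°) = 0.993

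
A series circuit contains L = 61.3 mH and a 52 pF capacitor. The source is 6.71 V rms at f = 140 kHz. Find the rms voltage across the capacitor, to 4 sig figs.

ω = 2πf = 879600 rad/s
X_L = ωL = 53920 Ω
X_C = 1/(ωC) = 21860 Ω
Net reactance X = X_L − X_C = 32060 Ω
Z = j32060 Ω
|Z| = √(0² + 32060²) = 32060 Ω
I = V/|Z| = 209.3 μA
V_C = I·|Z_C| = 0.0002093 × 21860 = 4.576 V

4.576 V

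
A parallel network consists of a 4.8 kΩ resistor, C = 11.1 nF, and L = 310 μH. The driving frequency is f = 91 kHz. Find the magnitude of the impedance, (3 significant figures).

1360 Ω

ω = 2πf = 571800 rad/s
X_L = ωL = 177 Ω
X_C = 1/(ωC) = 158 Ω
Parallel: admittances add. Y = 1/R + 1/(jωL) + jωC
Y = (0.000208 + j0.000705) S
|Y| = 0.000735 S → |Z| = 1/|Y| = 1360 Ω, ∠Z = −∠Y = -73.5°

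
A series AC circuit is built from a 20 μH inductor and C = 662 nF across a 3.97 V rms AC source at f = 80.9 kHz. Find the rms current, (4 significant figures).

551.8 mA

ω = 2πf = 508300 rad/s
X_L = ωL = 10.17 Ω
X_C = 1/(ωC) = 2.972 Ω
Net reactance X = X_L − X_C = 7.194 Ω
Z = j7.194 Ω
|Z| = √(0² + 7.194²) = 7.194 Ω
I = V/|Z| = 3.97/7.194 = 551.8 mA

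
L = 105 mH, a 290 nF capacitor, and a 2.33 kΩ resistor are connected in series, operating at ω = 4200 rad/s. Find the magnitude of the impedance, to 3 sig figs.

2360 Ω

X_L = ωL = 441 Ω
X_C = 1/(ωC) = 821 Ω
Net reactance X = X_L − X_C = -380 Ω
Z = 2330 − j380 Ω
|Z| = √(2330² + 380²) = 2360 Ω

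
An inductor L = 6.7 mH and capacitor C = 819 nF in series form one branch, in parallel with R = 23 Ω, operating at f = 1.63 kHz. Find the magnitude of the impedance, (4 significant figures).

20.94 Ω

ω = 2πf = 10240 rad/s
X_L = ωL = 68.62 Ω
X_C = 1/(ωC) = 119.2 Ω
Branch 1: Z₁ = R = 23.00 Ω
Branch 2 (series LC): Z₂ = j(X_L − X_C) = −j50.60 Ω
Parallel: Z = Z₁Z₂/(Z₁+Z₂), |Z| = 20.94 Ω, ∠Z = -24.44°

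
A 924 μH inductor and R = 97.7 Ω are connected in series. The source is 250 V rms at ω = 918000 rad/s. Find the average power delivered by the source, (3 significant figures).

8.38 W

X_L = ωL = 848 Ω
Z = 97.7 + j848 Ω
|Z| = √(97.7² + 848²) = 854 Ω
∠Z = arctan(848/97.7) = 83.4°
I = V/|Z| = 293 mA
P = VI cos φ = 250 × 0.293 × cos(83.4°) = 8.38 W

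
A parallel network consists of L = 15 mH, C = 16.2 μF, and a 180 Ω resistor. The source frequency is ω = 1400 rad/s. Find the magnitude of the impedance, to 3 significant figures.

X_L = ωL = 21.0 Ω
X_C = 1/(ωC) = 44.1 Ω
Parallel: admittances add. Y = 1/R + 1/(jωL) + jωC
Y = (0.00556 − j0.0249) S
|Y| = 0.0256 S → |Z| = 1/|Y| = 39.1 Ω, ∠Z = −∠Y = 77.4°

39.1 Ω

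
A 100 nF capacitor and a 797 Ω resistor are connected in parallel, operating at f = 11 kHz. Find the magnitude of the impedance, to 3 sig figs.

142 Ω

ω = 2πf = 69120 rad/s
X_C = 1/(ωC) = 145 Ω
Parallel: admittances add. Y = 1/R + jωC
Y = (0.00125 + j0.00691) S
|Y| = 0.00702 S → |Z| = 1/|Y| = 142 Ω, ∠Z = −∠Y = -79.7°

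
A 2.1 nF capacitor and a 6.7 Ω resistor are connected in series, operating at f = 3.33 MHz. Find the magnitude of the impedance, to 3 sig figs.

23.7 Ω

ω = 2πf = 2.092e+07 rad/s
X_C = 1/(ωC) = 22.8 Ω
Z = 6.70 − j22.8 Ω
|Z| = √(6.70² + 22.8²) = 23.7 Ω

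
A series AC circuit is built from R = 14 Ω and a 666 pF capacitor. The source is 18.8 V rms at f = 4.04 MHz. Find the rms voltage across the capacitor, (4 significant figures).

ω = 2πf = 2.538e+07 rad/s
X_C = 1/(ωC) = 59.15 Ω
Z = 14.00 − j59.15 Ω
|Z| = √(14.00² + 59.15²) = 60.79 Ω
I = V/|Z| = 309.3 mA
V_C = I·|Z_C| = 0.3093 × 59.15 = 18.29 V

18.29 V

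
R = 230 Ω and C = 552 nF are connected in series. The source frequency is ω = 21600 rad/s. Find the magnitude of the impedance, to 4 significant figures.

X_C = 1/(ωC) = 83.87 Ω
Z = 230.0 − j83.87 Ω
|Z| = √(230.0² + 83.87²) = 244.8 Ω

244.8 Ω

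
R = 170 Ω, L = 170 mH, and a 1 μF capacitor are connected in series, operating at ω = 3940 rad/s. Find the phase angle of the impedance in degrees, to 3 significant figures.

X_L = ωL = 670 Ω
X_C = 1/(ωC) = 254 Ω
Net reactance X = X_L − X_C = 416 Ω
Z = 170 + j416 Ω
|Z| = √(170² + 416²) = 449 Ω
∠Z = arctan(416/170) = 67.8°

67.8°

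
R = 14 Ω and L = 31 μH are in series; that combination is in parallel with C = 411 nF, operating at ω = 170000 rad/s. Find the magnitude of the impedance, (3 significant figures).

12.8 Ω

X_L = ωL = 5.27 Ω
X_C = 1/(ωC) = 14.3 Ω
Branch 1 (R+jX_L): Z₁ = 14.0 + j5.27 Ω, |Z₁| = 15.0 Ω
Branch 2 (−jX_C): Z₂ = −j14.3 Ω
Parallel: Z = Z₁Z₂/(Z₁+Z₂), |Z| = 12.8 Ω, ∠Z = -36.5°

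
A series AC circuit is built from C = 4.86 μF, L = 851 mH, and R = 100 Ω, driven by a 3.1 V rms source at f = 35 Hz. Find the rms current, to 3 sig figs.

ω = 2πf = 219.9 rad/s
X_L = ωL = 187 Ω
X_C = 1/(ωC) = 936 Ω
Net reactance X = X_L − X_C = -749 Ω
Z = 100 − j749 Ω
|Z| = √(100² + 749²) = 755 Ω
I = V/|Z| = 3.1/755 = 4.11 mA

4.11 mA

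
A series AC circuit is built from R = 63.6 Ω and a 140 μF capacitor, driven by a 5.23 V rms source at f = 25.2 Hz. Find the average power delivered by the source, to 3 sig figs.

ω = 2πf = 158.3 rad/s
X_C = 1/(ωC) = 45.1 Ω
Z = 63.6 − j45.1 Ω
|Z| = √(63.6² + 45.1²) = 78.0 Ω
∠Z = arctan(-45.1/63.6) = -35.3°
I = V/|Z| = 67.1 mA
P = VI cos φ = 5.23 × 0.0671 × cos(-35.3°) = 286 mW

286 mW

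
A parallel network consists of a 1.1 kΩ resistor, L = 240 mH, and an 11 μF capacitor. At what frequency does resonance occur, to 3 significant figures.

98.0 Hz

ω₀ = 1/√(LC) = 1/√(0.24 × 1.1e-05) = 615.5 rad/s
f₀ = ω₀/(2π) = 98.0 Hz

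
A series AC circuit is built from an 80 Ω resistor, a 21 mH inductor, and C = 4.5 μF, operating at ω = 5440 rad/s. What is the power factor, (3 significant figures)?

X_L = ωL = 114 Ω
X_C = 1/(ωC) = 40.8 Ω
Net reactance X = X_L − X_C = 73.4 Ω
Z = 80.0 + j73.4 Ω
|Z| = √(80.0² + 73.4²) = 109 Ω
∠Z = arctan(73.4/80.0) = 42.5°
cos φ = cos(42.5°) = 0.737

0.737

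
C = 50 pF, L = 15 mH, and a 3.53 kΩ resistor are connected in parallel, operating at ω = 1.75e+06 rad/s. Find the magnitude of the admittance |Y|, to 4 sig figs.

287.6 μS

X_L = ωL = 26250 Ω
X_C = 1/(ωC) = 11430 Ω
Parallel: admittances add. Y = 1/R + 1/(jωL) + jωC
Y = (0.0002833 + j4.94e-05) S
|Y| = 0.0002876 S → |Z| = 1/|Y| = 3478 Ω, ∠Z = −∠Y = -9.893°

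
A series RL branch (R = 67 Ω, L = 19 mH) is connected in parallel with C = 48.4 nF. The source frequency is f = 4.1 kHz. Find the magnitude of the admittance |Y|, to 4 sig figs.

806.8 μS

ω = 2πf = 25760 rad/s
X_L = ωL = 489.5 Ω
X_C = 1/(ωC) = 802.0 Ω
Branch 1 (R+jX_L): Z₁ = 67.00 + j489.5 Ω, |Z₁| = 494.0 Ω
Branch 2 (−jX_C): Z₂ = −j802.0 Ω
Parallel: Z = Z₁Z₂/(Z₁+Z₂), |Z| = 1239 Ω, ∠Z = 70.11°
|Y| = 1/|Z| = 806.8 μS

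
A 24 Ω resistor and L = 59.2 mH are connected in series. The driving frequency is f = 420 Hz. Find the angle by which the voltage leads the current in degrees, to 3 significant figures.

ω = 2πf = 2639 rad/s
X_L = ωL = 156 Ω
Z = 24.0 + j156 Ω
|Z| = √(24.0² + 156²) = 158 Ω
∠Z = arctan(156/24.0) = 81.3°

81.3°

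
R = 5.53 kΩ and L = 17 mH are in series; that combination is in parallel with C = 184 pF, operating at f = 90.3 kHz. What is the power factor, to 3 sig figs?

ω = 2πf = 567400 rad/s
X_L = ωL = 9650 Ω
X_C = 1/(ωC) = 9580 Ω
Branch 1 (R+jX_L): Z₁ = 5530 + j9650 Ω, |Z₁| = 11100 Ω
Branch 2 (−jX_C): Z₂ = −j9580 Ω
Parallel: Z = Z₁Z₂/(Z₁+Z₂), |Z| = 19300 Ω, ∠Z = -30.5°
cos φ = cos(-30.5°) = 0.861

0.861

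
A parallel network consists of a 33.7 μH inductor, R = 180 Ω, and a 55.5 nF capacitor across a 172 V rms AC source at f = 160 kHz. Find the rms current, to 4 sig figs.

ω = 2πf = 1.005e+06 rad/s
X_L = ωL = 33.88 Ω
X_C = 1/(ωC) = 17.92 Ω
Parallel: admittances add. Y = 1/R + 1/(jωL) + jωC
Y = (0.005556 + j0.02628) S
|Y| = 0.02686 S → |Z| = 1/|Y| = 37.23 Ω, ∠Z = −∠Y = -78.06°
I = V/|Z| = 172/37.23 = 4.620 A

4.620 A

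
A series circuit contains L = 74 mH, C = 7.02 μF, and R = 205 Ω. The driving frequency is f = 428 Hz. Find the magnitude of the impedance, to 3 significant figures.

252 Ω

ω = 2πf = 2689 rad/s
X_L = ωL = 199 Ω
X_C = 1/(ωC) = 53.0 Ω
Net reactance X = X_L − X_C = 146 Ω
Z = 205 + j146 Ω
|Z| = √(205² + 146²) = 252 Ω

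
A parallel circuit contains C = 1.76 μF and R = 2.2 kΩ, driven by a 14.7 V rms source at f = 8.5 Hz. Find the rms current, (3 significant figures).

ω = 2πf = 53.41 rad/s
X_C = 1/(ωC) = 10600 Ω
Parallel: admittances add. Y = 1/R + jωC
Y = (0.000455 + j9.4e-05) S
|Y| = 0.000464 S → |Z| = 1/|Y| = 2150 Ω, ∠Z = −∠Y = -11.7°
I = V/|Z| = 14.7/2150 = 6.82 mA

6.82 mA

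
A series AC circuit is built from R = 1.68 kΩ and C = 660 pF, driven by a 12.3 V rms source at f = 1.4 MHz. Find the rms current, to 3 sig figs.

7.28 mA

ω = 2πf = 8.796e+06 rad/s
X_C = 1/(ωC) = 172 Ω
Z = 1680 − j172 Ω
|Z| = √(1680² + 172²) = 1690 Ω
I = V/|Z| = 12.3/1690 = 7.28 mA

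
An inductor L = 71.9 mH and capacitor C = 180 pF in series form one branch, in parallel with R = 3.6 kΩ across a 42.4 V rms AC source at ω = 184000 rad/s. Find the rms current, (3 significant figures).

12.0 mA

X_L = ωL = 13200 Ω
X_C = 1/(ωC) = 30200 Ω
Branch 1: Z₁ = R = 3600 Ω
Branch 2 (series LC): Z₂ = j(X_L − X_C) = −j17000 Ω
Parallel: Z = Z₁Z₂/(Z₁+Z₂), |Z| = 3520 Ω, ∠Z = -12.0°
I = V/|Z| = 42.4/3520 = 12.0 mA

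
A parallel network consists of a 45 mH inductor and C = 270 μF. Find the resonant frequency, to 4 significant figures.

ω₀ = 1/√(LC) = 1/√(0.045 × 0.00027) = 286.9 rad/s
f₀ = ω₀/(2π) = 45.66 Hz

45.66 Hz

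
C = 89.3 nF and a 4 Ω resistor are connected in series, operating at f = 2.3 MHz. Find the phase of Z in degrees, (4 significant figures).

ω = 2πf = 1.445e+07 rad/s
X_C = 1/(ωC) = 0.7749 Ω
Z = 4.000 − j0.7749 Ω
|Z| = √(4.000² + 0.7749²) = 4.074 Ω
∠Z = arctan(-0.7749/4.000) = -10.96°

-10.96°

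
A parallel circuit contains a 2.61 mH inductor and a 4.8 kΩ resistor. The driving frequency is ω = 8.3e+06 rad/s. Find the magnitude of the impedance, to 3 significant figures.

4690 Ω

X_L = ωL = 21700 Ω
Parallel: admittances add. Y = 1/R + 1/(jωL)
Y = (0.000208 − j4.62e-05) S
|Y| = 0.000213 S → |Z| = 1/|Y| = 4690 Ω, ∠Z = −∠Y = 12.5°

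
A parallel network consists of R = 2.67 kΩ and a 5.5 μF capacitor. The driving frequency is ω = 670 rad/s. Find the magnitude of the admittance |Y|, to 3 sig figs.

X_C = 1/(ωC) = 271 Ω
Parallel: admittances add. Y = 1/R + jωC
Y = (0.000375 + j0.00368) S
|Y| = 0.00370 S → |Z| = 1/|Y| = 270 Ω, ∠Z = −∠Y = -84.2°

3.70 mS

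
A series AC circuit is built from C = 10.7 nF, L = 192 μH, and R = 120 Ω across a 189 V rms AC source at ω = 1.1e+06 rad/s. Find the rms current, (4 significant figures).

1.085 A

X_L = ωL = 211.2 Ω
X_C = 1/(ωC) = 84.96 Ω
Net reactance X = X_L − X_C = 126.2 Ω
Z = 120.0 + j126.2 Ω
|Z| = √(120.0² + 126.2²) = 174.2 Ω
I = V/|Z| = 189/174.2 = 1.085 A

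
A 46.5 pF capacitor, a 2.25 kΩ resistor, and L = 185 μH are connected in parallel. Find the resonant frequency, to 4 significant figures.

ω₀ = 1/√(LC) = 1/√(0.000185 × 4.65e-11) = 1.078e+07 rad/s
f₀ = ω₀/(2π) = 1.716 MHz

1.716 MHz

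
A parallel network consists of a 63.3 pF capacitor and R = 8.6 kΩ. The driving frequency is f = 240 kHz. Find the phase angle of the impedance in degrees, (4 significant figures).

ω = 2πf = 1.508e+06 rad/s
X_C = 1/(ωC) = 10480 Ω
Parallel: admittances add. Y = 1/R + jωC
Y = (0.0001163 + j9.545e-05) S
|Y| = 0.0001504 S → |Z| = 1/|Y| = 6647 Ω, ∠Z = −∠Y = -39.38°

-39.38°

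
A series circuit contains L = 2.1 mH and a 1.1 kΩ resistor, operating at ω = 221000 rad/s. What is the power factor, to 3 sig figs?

X_L = ωL = 464 Ω
Z = 1100 + j464 Ω
|Z| = √(1100² + 464²) = 1190 Ω
∠Z = arctan(464/1100) = 22.9°
cos φ = cos(22.9°) = 0.921

0.921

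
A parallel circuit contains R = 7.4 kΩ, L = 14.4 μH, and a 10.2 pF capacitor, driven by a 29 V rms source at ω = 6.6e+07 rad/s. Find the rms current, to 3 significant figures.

11.7 mA

X_L = ωL = 950 Ω
X_C = 1/(ωC) = 1490 Ω
Parallel: admittances add. Y = 1/R + 1/(jωL) + jωC
Y = (0.000135 − j0.000379) S
|Y| = 0.000402 S → |Z| = 1/|Y| = 2490 Ω, ∠Z = −∠Y = 70.4°
I = V/|Z| = 29/2490 = 11.7 mA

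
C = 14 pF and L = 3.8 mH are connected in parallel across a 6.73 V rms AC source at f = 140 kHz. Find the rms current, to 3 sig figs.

ω = 2πf = 879600 rad/s
X_L = ωL = 3340 Ω
X_C = 1/(ωC) = 81200 Ω
Parallel: admittances add. Y = 1/(jωL) + jωC
Y = (0 − j0.000287) S
|Y| = 0.000287 S → |Z| = 1/|Y| = 3490 Ω, ∠Z = −∠Y = 90.0°
I = V/|Z| = 6.73/3490 = 1.93 mA

1.93 mA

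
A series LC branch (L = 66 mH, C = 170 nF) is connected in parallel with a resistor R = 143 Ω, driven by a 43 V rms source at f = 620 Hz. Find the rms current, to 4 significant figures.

ω = 2πf = 3896 rad/s
X_L = ωL = 257.1 Ω
X_C = 1/(ωC) = 1510 Ω
Branch 1: Z₁ = R = 143.0 Ω
Branch 2 (series LC): Z₂ = j(X_L − X_C) = −j1253 Ω
Parallel: Z = Z₁Z₂/(Z₁+Z₂), |Z| = 142.1 Ω, ∠Z = -6.511°
I = V/|Z| = 43/142.1 = 302.7 mA

302.7 mA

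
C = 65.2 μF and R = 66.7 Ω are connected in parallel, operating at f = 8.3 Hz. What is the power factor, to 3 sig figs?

ω = 2πf = 52.15 rad/s
X_C = 1/(ωC) = 294 Ω
Parallel: admittances add. Y = 1/R + jωC
Y = (0.0150 + j0.00340) S
|Y| = 0.0154 S → |Z| = 1/|Y| = 65.0 Ω, ∠Z = −∠Y = -12.8°
cos φ = cos(-12.8°) = 0.975

0.975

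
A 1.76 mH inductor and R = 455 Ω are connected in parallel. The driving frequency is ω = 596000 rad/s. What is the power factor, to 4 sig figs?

0.9174

X_L = ωL = 1049 Ω
Parallel: admittances add. Y = 1/R + 1/(jωL)
Y = (0.002198 − j0.0009533) S
|Y| = 0.002396 S → |Z| = 1/|Y| = 417.4 Ω, ∠Z = −∠Y = 23.45°
cos φ = cos(23.45°) = 0.9174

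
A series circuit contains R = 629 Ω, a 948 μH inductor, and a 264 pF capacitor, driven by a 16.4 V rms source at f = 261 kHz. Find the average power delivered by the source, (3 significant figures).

175 mW

ω = 2πf = 1.64e+06 rad/s
X_L = ωL = 1550 Ω
X_C = 1/(ωC) = 2310 Ω
Net reactance X = X_L − X_C = -755 Ω
Z = 629 − j755 Ω
|Z| = √(629² + 755²) = 983 Ω
∠Z = arctan(-755/629) = -50.2°
I = V/|Z| = 16.7 mA
P = VI cos φ = 16.4 × 0.0167 × cos(-50.2°) = 175 mW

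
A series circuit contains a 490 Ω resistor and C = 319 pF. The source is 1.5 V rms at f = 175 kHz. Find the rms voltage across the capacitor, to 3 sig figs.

ω = 2πf = 1.1e+06 rad/s
X_C = 1/(ωC) = 2850 Ω
Z = 490 − j2850 Ω
|Z| = √(490² + 2850²) = 2890 Ω
I = V/|Z| = 519 μA
V_C = I·|Z_C| = 0.000519 × 2850 = 1.48 V

1.48 V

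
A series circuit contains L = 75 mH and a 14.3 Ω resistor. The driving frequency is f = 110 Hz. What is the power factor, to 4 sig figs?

ω = 2πf = 691.2 rad/s
X_L = ωL = 51.84 Ω
Z = 14.30 + j51.84 Ω
|Z| = √(14.30² + 51.84²) = 53.77 Ω
∠Z = arctan(51.84/14.30) = 74.58°
cos φ = cos(74.58°) = 0.2659

0.2659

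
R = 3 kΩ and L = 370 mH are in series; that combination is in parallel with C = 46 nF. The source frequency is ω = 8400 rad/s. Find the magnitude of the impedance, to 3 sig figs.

X_L = ωL = 3110 Ω
X_C = 1/(ωC) = 2590 Ω
Branch 1 (R+jX_L): Z₁ = 3000 + j3110 Ω, |Z₁| = 4320 Ω
Branch 2 (−jX_C): Z₂ = −j2590 Ω
Parallel: Z = Z₁Z₂/(Z₁+Z₂), |Z| = 3670 Ω, ∠Z = -53.8°

3670 Ω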